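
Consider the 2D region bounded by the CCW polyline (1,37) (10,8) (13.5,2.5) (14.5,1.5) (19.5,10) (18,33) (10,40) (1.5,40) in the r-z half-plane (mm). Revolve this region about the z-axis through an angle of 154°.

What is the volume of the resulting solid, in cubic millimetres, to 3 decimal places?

Volume = 13351.682 mm³

Profile (r,z), 8 vertices: (1,37) (10,8) (13.5,2.5) (14.5,1.5) (19.5,10) (18,33) (10,40) (1.5,40)
edge 0: (1,37)→(10,8)  cross = 1·8 − 10·37 = -362.0000; (r_i+r_j)·cross = 11·-362.0000 = -3982.0000
edge 1: (10,8)→(13.5,2.5)  cross = 10·2.5 − 13.5·8 = -83.0000; (r_i+r_j)·cross = 23.5·-83.0000 = -1950.5000
edge 2: (13.5,2.5)→(14.5,1.5)  cross = 13.5·1.5 − 14.5·2.5 = -16.0000; (r_i+r_j)·cross = 28·-16.0000 = -448.0000
edge 3: (14.5,1.5)→(19.5,10)  cross = 14.5·10 − 19.5·1.5 = 115.7500; (r_i+r_j)·cross = 34·115.7500 = 3935.5000
edge 4: (19.5,10)→(18,33)  cross = 19.5·33 − 18·10 = 463.5000; (r_i+r_j)·cross = 37.5·463.5000 = 17381.2500
edge 5: (18,33)→(10,40)  cross = 18·40 − 10·33 = 390.0000; (r_i+r_j)·cross = 28·390.0000 = 10920.0000
edge 6: (10,40)→(1.5,40)  cross = 10·40 − 1.5·40 = 340.0000; (r_i+r_j)·cross = 11.5·340.0000 = 3910.0000
edge 7: (1.5,40)→(1,37)  cross = 1.5·37 − 1·40 = 15.5000; (r_i+r_j)·cross = 2.5·15.5000 = 38.7500
Σcross = 863.7500 → A = |Σcross|/2 = 431.8750 mm²
Σ(r_i+r_j)·cross = 29805.0000 → first moment M = |Σ|/6 = 4967.5000
R_c = M/A = 4967.5000/431.8750 = 11.5022 mm
θ = 154° = 2.687807 rad
V = θ·R_c·A = 2.687807·11.5022·431.8750 = 13351.682 mm³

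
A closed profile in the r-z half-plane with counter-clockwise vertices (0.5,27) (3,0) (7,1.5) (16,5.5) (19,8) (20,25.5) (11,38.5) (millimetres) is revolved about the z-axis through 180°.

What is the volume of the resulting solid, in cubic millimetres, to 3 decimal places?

Volume = 16724.596 mm³

Profile (r,z), 7 vertices: (0.5,27) (3,0) (7,1.5) (16,5.5) (19,8) (20,25.5) (11,38.5)
edge 0: (0.5,27)→(3,0)  cross = 0.5·0 − 3·27 = -81.0000; (r_i+r_j)·cross = 3.5·-81.0000 = -283.5000
edge 1: (3,0)→(7,1.5)  cross = 3·1.5 − 7·0 = 4.5000; (r_i+r_j)·cross = 10·4.5000 = 45.0000
edge 2: (7,1.5)→(16,5.5)  cross = 7·5.5 − 16·1.5 = 14.5000; (r_i+r_j)·cross = 23·14.5000 = 333.5000
edge 3: (16,5.5)→(19,8)  cross = 16·8 − 19·5.5 = 23.5000; (r_i+r_j)·cross = 35·23.5000 = 822.5000
edge 4: (19,8)→(20,25.5)  cross = 19·25.5 − 20·8 = 324.5000; (r_i+r_j)·cross = 39·324.5000 = 12655.5000
edge 5: (20,25.5)→(11,38.5)  cross = 20·38.5 − 11·25.5 = 489.5000; (r_i+r_j)·cross = 31·489.5000 = 15174.5000
edge 6: (11,38.5)→(0.5,27)  cross = 11·27 − 0.5·38.5 = 277.7500; (r_i+r_j)·cross = 11.5·277.7500 = 3194.1250
Σcross = 1053.2500 → A = |Σcross|/2 = 526.6250 mm²
Σ(r_i+r_j)·cross = 31941.6250 → first moment M = |Σ|/6 = 5323.6042
R_c = M/A = 5323.6042/526.6250 = 10.1089 mm
θ = 180° = 3.141593 rad
V = θ·R_c·A = 3.141593·10.1089·526.6250 = 16724.596 mm³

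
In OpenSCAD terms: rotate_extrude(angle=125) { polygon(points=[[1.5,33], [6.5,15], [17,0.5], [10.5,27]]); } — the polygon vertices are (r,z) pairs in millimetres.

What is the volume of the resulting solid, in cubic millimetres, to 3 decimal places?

Profile (r,z), 4 vertices: (1.5,33) (6.5,15) (17,0.5) (10.5,27)
edge 0: (1.5,33)→(6.5,15)  cross = 1.5·15 − 6.5·33 = -192.0000; (r_i+r_j)·cross = 8·-192.0000 = -1536.0000
edge 1: (6.5,15)→(17,0.5)  cross = 6.5·0.5 − 17·15 = -251.7500; (r_i+r_j)·cross = 23.5·-251.7500 = -5916.1250
edge 2: (17,0.5)→(10.5,27)  cross = 17·27 − 10.5·0.5 = 453.7500; (r_i+r_j)·cross = 27.5·453.7500 = 12478.1250
edge 3: (10.5,27)→(1.5,33)  cross = 10.5·33 − 1.5·27 = 306.0000; (r_i+r_j)·cross = 12·306.0000 = 3672.0000
Σcross = 316.0000 → A = |Σcross|/2 = 158.0000 mm²
Σ(r_i+r_j)·cross = 8698.0000 → first moment M = |Σ|/6 = 1449.6667
R_c = M/A = 1449.6667/158.0000 = 9.1751 mm
θ = 125° = 2.181662 rad
V = θ·R_c·A = 2.181662·9.1751·158.0000 = 3162.682 mm³

Volume = 3162.682 mm³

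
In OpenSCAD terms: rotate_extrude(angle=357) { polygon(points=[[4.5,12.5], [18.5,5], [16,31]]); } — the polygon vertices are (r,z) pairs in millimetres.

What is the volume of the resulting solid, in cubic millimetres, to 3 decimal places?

Volume = 13982.751 mm³

Profile (r,z), 3 vertices: (4.5,12.5) (18.5,5) (16,31)
edge 0: (4.5,12.5)→(18.5,5)  cross = 4.5·5 − 18.5·12.5 = -208.7500; (r_i+r_j)·cross = 23·-208.7500 = -4801.2500
edge 1: (18.5,5)→(16,31)  cross = 18.5·31 − 16·5 = 493.5000; (r_i+r_j)·cross = 34.5·493.5000 = 17025.7500
edge 2: (16,31)→(4.5,12.5)  cross = 16·12.5 − 4.5·31 = 60.5000; (r_i+r_j)·cross = 20.5·60.5000 = 1240.2500
Σcross = 345.2500 → A = |Σcross|/2 = 172.6250 mm²
Σ(r_i+r_j)·cross = 13464.7500 → first moment M = |Σ|/6 = 2244.1250
R_c = M/A = 2244.1250/172.6250 = 13.0000 mm
θ = 357° = 6.230825 rad
V = θ·R_c·A = 6.230825·13.0000·172.6250 = 13982.751 mm³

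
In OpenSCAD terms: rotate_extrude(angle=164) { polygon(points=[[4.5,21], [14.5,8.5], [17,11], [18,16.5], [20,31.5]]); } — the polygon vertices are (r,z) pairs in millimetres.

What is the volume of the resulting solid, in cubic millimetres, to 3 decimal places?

Profile (r,z), 5 vertices: (4.5,21) (14.5,8.5) (17,11) (18,16.5) (20,31.5)
edge 0: (4.5,21)→(14.5,8.5)  cross = 4.5·8.5 − 14.5·21 = -266.2500; (r_i+r_j)·cross = 19·-266.2500 = -5058.7500
edge 1: (14.5,8.5)→(17,11)  cross = 14.5·11 − 17·8.5 = 15.0000; (r_i+r_j)·cross = 31.5·15.0000 = 472.5000
edge 2: (17,11)→(18,16.5)  cross = 17·16.5 − 18·11 = 82.5000; (r_i+r_j)·cross = 35·82.5000 = 2887.5000
edge 3: (18,16.5)→(20,31.5)  cross = 18·31.5 − 20·16.5 = 237.0000; (r_i+r_j)·cross = 38·237.0000 = 9006.0000
edge 4: (20,31.5)→(4.5,21)  cross = 20·21 − 4.5·31.5 = 278.2500; (r_i+r_j)·cross = 24.5·278.2500 = 6817.1250
Σcross = 346.5000 → A = |Σcross|/2 = 173.2500 mm²
Σ(r_i+r_j)·cross = 14124.3750 → first moment M = |Σ|/6 = 2354.0625
R_c = M/A = 2354.0625/173.2500 = 13.5877 mm
θ = 164° = 2.862340 rad
V = θ·R_c·A = 2.862340·13.5877·173.2500 = 6738.127 mm³

Volume = 6738.127 mm³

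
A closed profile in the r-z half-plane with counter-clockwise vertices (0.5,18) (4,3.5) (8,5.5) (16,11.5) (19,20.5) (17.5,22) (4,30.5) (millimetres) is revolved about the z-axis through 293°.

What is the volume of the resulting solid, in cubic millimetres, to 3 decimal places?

Volume = 13246.485 mm³

Profile (r,z), 7 vertices: (0.5,18) (4,3.5) (8,5.5) (16,11.5) (19,20.5) (17.5,22) (4,30.5)
edge 0: (0.5,18)→(4,3.5)  cross = 0.5·3.5 − 4·18 = -70.2500; (r_i+r_j)·cross = 4.5·-70.2500 = -316.1250
edge 1: (4,3.5)→(8,5.5)  cross = 4·5.5 − 8·3.5 = -6.0000; (r_i+r_j)·cross = 12·-6.0000 = -72.0000
edge 2: (8,5.5)→(16,11.5)  cross = 8·11.5 − 16·5.5 = 4.0000; (r_i+r_j)·cross = 24·4.0000 = 96.0000
edge 3: (16,11.5)→(19,20.5)  cross = 16·20.5 − 19·11.5 = 109.5000; (r_i+r_j)·cross = 35·109.5000 = 3832.5000
edge 4: (19,20.5)→(17.5,22)  cross = 19·22 − 17.5·20.5 = 59.2500; (r_i+r_j)·cross = 36.5·59.2500 = 2162.6250
edge 5: (17.5,22)→(4,30.5)  cross = 17.5·30.5 − 4·22 = 445.7500; (r_i+r_j)·cross = 21.5·445.7500 = 9583.6250
edge 6: (4,30.5)→(0.5,18)  cross = 4·18 − 0.5·30.5 = 56.7500; (r_i+r_j)·cross = 4.5·56.7500 = 255.3750
Σcross = 599.0000 → A = |Σcross|/2 = 299.5000 mm²
Σ(r_i+r_j)·cross = 15542.0000 → first moment M = |Σ|/6 = 2590.3333
R_c = M/A = 2590.3333/299.5000 = 8.6489 mm
θ = 293° = 5.113815 rad
V = θ·R_c·A = 5.113815·8.6489·299.5000 = 13246.485 mm³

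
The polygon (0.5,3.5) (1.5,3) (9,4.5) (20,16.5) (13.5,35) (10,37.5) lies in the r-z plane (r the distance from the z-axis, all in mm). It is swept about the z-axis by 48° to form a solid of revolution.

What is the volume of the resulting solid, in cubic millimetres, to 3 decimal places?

Profile (r,z), 6 vertices: (0.5,3.5) (1.5,3) (9,4.5) (20,16.5) (13.5,35) (10,37.5)
edge 0: (0.5,3.5)→(1.5,3)  cross = 0.5·3 − 1.5·3.5 = -3.7500; (r_i+r_j)·cross = 2·-3.7500 = -7.5000
edge 1: (1.5,3)→(9,4.5)  cross = 1.5·4.5 − 9·3 = -20.2500; (r_i+r_j)·cross = 10.5·-20.2500 = -212.6250
edge 2: (9,4.5)→(20,16.5)  cross = 9·16.5 − 20·4.5 = 58.5000; (r_i+r_j)·cross = 29·58.5000 = 1696.5000
edge 3: (20,16.5)→(13.5,35)  cross = 20·35 − 13.5·16.5 = 477.2500; (r_i+r_j)·cross = 33.5·477.2500 = 15987.8750
edge 4: (13.5,35)→(10,37.5)  cross = 13.5·37.5 − 10·35 = 156.2500; (r_i+r_j)·cross = 23.5·156.2500 = 3671.8750
edge 5: (10,37.5)→(0.5,3.5)  cross = 10·3.5 − 0.5·37.5 = 16.2500; (r_i+r_j)·cross = 10.5·16.2500 = 170.6250
Σcross = 684.2500 → A = |Σcross|/2 = 342.1250 mm²
Σ(r_i+r_j)·cross = 21306.7500 → first moment M = |Σ|/6 = 3551.1250
R_c = M/A = 3551.1250/342.1250 = 10.3796 mm
θ = 48° = 0.837758 rad
V = θ·R_c·A = 0.837758·10.3796·342.1250 = 2974.984 mm³

Volume = 2974.984 mm³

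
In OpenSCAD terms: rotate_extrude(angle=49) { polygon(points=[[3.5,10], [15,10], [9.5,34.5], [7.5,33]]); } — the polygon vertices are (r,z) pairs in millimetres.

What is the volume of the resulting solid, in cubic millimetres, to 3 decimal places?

Profile (r,z), 4 vertices: (3.5,10) (15,10) (9.5,34.5) (7.5,33)
edge 0: (3.5,10)→(15,10)  cross = 3.5·10 − 15·10 = -115.0000; (r_i+r_j)·cross = 18.5·-115.0000 = -2127.5000
edge 1: (15,10)→(9.5,34.5)  cross = 15·34.5 − 9.5·10 = 422.5000; (r_i+r_j)·cross = 24.5·422.5000 = 10351.2500
edge 2: (9.5,34.5)→(7.5,33)  cross = 9.5·33 − 7.5·34.5 = 54.7500; (r_i+r_j)·cross = 17·54.7500 = 930.7500
edge 3: (7.5,33)→(3.5,10)  cross = 7.5·10 − 3.5·33 = -40.5000; (r_i+r_j)·cross = 11·-40.5000 = -445.5000
Σcross = 321.7500 → A = |Σcross|/2 = 160.8750 mm²
Σ(r_i+r_j)·cross = 8709.0000 → first moment M = |Σ|/6 = 1451.5000
R_c = M/A = 1451.5000/160.8750 = 9.0225 mm
θ = 49° = 0.855211 rad
V = θ·R_c·A = 0.855211·9.0225·160.8750 = 1241.339 mm³

Volume = 1241.339 mm³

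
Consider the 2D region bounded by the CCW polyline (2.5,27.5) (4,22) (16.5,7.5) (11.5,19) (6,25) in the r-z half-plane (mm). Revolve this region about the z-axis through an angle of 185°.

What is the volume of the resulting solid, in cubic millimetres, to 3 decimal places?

Volume = 1660.979 mm³

Profile (r,z), 5 vertices: (2.5,27.5) (4,22) (16.5,7.5) (11.5,19) (6,25)
edge 0: (2.5,27.5)→(4,22)  cross = 2.5·22 − 4·27.5 = -55.0000; (r_i+r_j)·cross = 6.5·-55.0000 = -357.5000
edge 1: (4,22)→(16.5,7.5)  cross = 4·7.5 − 16.5·22 = -333.0000; (r_i+r_j)·cross = 20.5·-333.0000 = -6826.5000
edge 2: (16.5,7.5)→(11.5,19)  cross = 16.5·19 − 11.5·7.5 = 227.2500; (r_i+r_j)·cross = 28·227.2500 = 6363.0000
edge 3: (11.5,19)→(6,25)  cross = 11.5·25 − 6·19 = 173.5000; (r_i+r_j)·cross = 17.5·173.5000 = 3036.2500
edge 4: (6,25)→(2.5,27.5)  cross = 6·27.5 − 2.5·25 = 102.5000; (r_i+r_j)·cross = 8.5·102.5000 = 871.2500
Σcross = 115.2500 → A = |Σcross|/2 = 57.6250 mm²
Σ(r_i+r_j)·cross = 3086.5000 → first moment M = |Σ|/6 = 514.4167
R_c = M/A = 514.4167/57.6250 = 8.9270 mm
θ = 185° = 3.228859 rad
V = θ·R_c·A = 3.228859·8.9270·57.6250 = 1660.979 mm³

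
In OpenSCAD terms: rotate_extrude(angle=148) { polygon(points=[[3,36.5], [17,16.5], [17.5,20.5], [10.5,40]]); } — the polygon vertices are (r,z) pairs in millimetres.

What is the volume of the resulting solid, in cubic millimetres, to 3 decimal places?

Volume = 3344.345 mm³

Profile (r,z), 4 vertices: (3,36.5) (17,16.5) (17.5,20.5) (10.5,40)
edge 0: (3,36.5)→(17,16.5)  cross = 3·16.5 − 17·36.5 = -571.0000; (r_i+r_j)·cross = 20·-571.0000 = -11420.0000
edge 1: (17,16.5)→(17.5,20.5)  cross = 17·20.5 − 17.5·16.5 = 59.7500; (r_i+r_j)·cross = 34.5·59.7500 = 2061.3750
edge 2: (17.5,20.5)→(10.5,40)  cross = 17.5·40 − 10.5·20.5 = 484.7500; (r_i+r_j)·cross = 28·484.7500 = 13573.0000
edge 3: (10.5,40)→(3,36.5)  cross = 10.5·36.5 − 3·40 = 263.2500; (r_i+r_j)·cross = 13.5·263.2500 = 3553.8750
Σcross = 236.7500 → A = |Σcross|/2 = 118.3750 mm²
Σ(r_i+r_j)·cross = 7768.2500 → first moment M = |Σ|/6 = 1294.7083
R_c = M/A = 1294.7083/118.3750 = 10.9373 mm
θ = 148° = 2.583087 rad
V = θ·R_c·A = 2.583087·10.9373·118.3750 = 3344.345 mm³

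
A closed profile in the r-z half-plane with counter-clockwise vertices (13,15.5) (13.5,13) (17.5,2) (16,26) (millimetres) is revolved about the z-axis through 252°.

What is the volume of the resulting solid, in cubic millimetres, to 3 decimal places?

Profile (r,z), 4 vertices: (13,15.5) (13.5,13) (17.5,2) (16,26)
edge 0: (13,15.5)→(13.5,13)  cross = 13·13 − 13.5·15.5 = -40.2500; (r_i+r_j)·cross = 26.5·-40.2500 = -1066.6250
edge 1: (13.5,13)→(17.5,2)  cross = 13.5·2 − 17.5·13 = -200.5000; (r_i+r_j)·cross = 31·-200.5000 = -6215.5000
edge 2: (17.5,2)→(16,26)  cross = 17.5·26 − 16·2 = 423.0000; (r_i+r_j)·cross = 33.5·423.0000 = 14170.5000
edge 3: (16,26)→(13,15.5)  cross = 16·15.5 − 13·26 = -90.0000; (r_i+r_j)·cross = 29·-90.0000 = -2610.0000
Σcross = 92.2500 → A = |Σcross|/2 = 46.1250 mm²
Σ(r_i+r_j)·cross = 4278.3750 → first moment M = |Σ|/6 = 713.0625
R_c = M/A = 713.0625/46.1250 = 15.4593 mm
θ = 252° = 4.398230 rad
V = θ·R_c·A = 4.398230·15.4593·46.1250 = 3136.213 mm³

Volume = 3136.213 mm³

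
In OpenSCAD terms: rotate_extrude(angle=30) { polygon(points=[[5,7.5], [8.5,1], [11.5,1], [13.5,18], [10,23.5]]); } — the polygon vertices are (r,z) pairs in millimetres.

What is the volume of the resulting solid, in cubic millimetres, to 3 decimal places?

Profile (r,z), 5 vertices: (5,7.5) (8.5,1) (11.5,1) (13.5,18) (10,23.5)
edge 0: (5,7.5)→(8.5,1)  cross = 5·1 − 8.5·7.5 = -58.7500; (r_i+r_j)·cross = 13.5·-58.7500 = -793.1250
edge 1: (8.5,1)→(11.5,1)  cross = 8.5·1 − 11.5·1 = -3.0000; (r_i+r_j)·cross = 20·-3.0000 = -60.0000
edge 2: (11.5,1)→(13.5,18)  cross = 11.5·18 − 13.5·1 = 193.5000; (r_i+r_j)·cross = 25·193.5000 = 4837.5000
edge 3: (13.5,18)→(10,23.5)  cross = 13.5·23.5 − 10·18 = 137.2500; (r_i+r_j)·cross = 23.5·137.2500 = 3225.3750
edge 4: (10,23.5)→(5,7.5)  cross = 10·7.5 − 5·23.5 = -42.5000; (r_i+r_j)·cross = 15·-42.5000 = -637.5000
Σcross = 226.5000 → A = |Σcross|/2 = 113.2500 mm²
Σ(r_i+r_j)·cross = 6572.2500 → first moment M = |Σ|/6 = 1095.3750
R_c = M/A = 1095.3750/113.2500 = 9.6722 mm
θ = 30° = 0.523599 rad
V = θ·R_c·A = 0.523599·9.6722·113.2500 = 573.537 mm³

Volume = 573.537 mm³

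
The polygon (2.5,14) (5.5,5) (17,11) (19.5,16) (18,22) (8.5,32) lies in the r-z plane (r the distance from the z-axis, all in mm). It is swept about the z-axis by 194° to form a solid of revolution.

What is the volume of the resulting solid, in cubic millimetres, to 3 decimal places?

Volume = 9625.377 mm³

Profile (r,z), 6 vertices: (2.5,14) (5.5,5) (17,11) (19.5,16) (18,22) (8.5,32)
edge 0: (2.5,14)→(5.5,5)  cross = 2.5·5 − 5.5·14 = -64.5000; (r_i+r_j)·cross = 8·-64.5000 = -516.0000
edge 1: (5.5,5)→(17,11)  cross = 5.5·11 − 17·5 = -24.5000; (r_i+r_j)·cross = 22.5·-24.5000 = -551.2500
edge 2: (17,11)→(19.5,16)  cross = 17·16 − 19.5·11 = 57.5000; (r_i+r_j)·cross = 36.5·57.5000 = 2098.7500
edge 3: (19.5,16)→(18,22)  cross = 19.5·22 − 18·16 = 141.0000; (r_i+r_j)·cross = 37.5·141.0000 = 5287.5000
edge 4: (18,22)→(8.5,32)  cross = 18·32 − 8.5·22 = 389.0000; (r_i+r_j)·cross = 26.5·389.0000 = 10308.5000
edge 5: (8.5,32)→(2.5,14)  cross = 8.5·14 − 2.5·32 = 39.0000; (r_i+r_j)·cross = 11·39.0000 = 429.0000
Σcross = 537.5000 → A = |Σcross|/2 = 268.7500 mm²
Σ(r_i+r_j)·cross = 17056.5000 → first moment M = |Σ|/6 = 2842.7500
R_c = M/A = 2842.7500/268.7500 = 10.5777 mm
θ = 194° = 3.385939 rad
V = θ·R_c·A = 3.385939·10.5777·268.7500 = 9625.377 mm³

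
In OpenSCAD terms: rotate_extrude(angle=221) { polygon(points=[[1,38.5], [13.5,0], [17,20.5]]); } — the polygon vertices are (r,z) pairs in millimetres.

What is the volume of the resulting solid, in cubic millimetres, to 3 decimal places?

Profile (r,z), 3 vertices: (1,38.5) (13.5,0) (17,20.5)
edge 0: (1,38.5)→(13.5,0)  cross = 1·0 − 13.5·38.5 = -519.7500; (r_i+r_j)·cross = 14.5·-519.7500 = -7536.3750
edge 1: (13.5,0)→(17,20.5)  cross = 13.5·20.5 − 17·0 = 276.7500; (r_i+r_j)·cross = 30.5·276.7500 = 8440.8750
edge 2: (17,20.5)→(1,38.5)  cross = 17·38.5 − 1·20.5 = 634.0000; (r_i+r_j)·cross = 18·634.0000 = 11412.0000
Σcross = 391.0000 → A = |Σcross|/2 = 195.5000 mm²
Σ(r_i+r_j)·cross = 12316.5000 → first moment M = |Σ|/6 = 2052.7500
R_c = M/A = 2052.7500/195.5000 = 10.5000 mm
θ = 221° = 3.857178 rad
V = θ·R_c·A = 3.857178·10.5000·195.5000 = 7917.821 mm³

Volume = 7917.821 mm³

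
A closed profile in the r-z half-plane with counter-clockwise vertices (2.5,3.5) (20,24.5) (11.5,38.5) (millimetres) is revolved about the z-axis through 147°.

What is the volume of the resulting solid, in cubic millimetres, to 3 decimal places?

Profile (r,z), 3 vertices: (2.5,3.5) (20,24.5) (11.5,38.5)
edge 0: (2.5,3.5)→(20,24.5)  cross = 2.5·24.5 − 20·3.5 = -8.7500; (r_i+r_j)·cross = 22.5·-8.7500 = -196.8750
edge 1: (20,24.5)→(11.5,38.5)  cross = 20·38.5 − 11.5·24.5 = 488.2500; (r_i+r_j)·cross = 31.5·488.2500 = 15379.8750
edge 2: (11.5,38.5)→(2.5,3.5)  cross = 11.5·3.5 − 2.5·38.5 = -56.0000; (r_i+r_j)·cross = 14·-56.0000 = -784.0000
Σcross = 423.5000 → A = |Σcross|/2 = 211.7500 mm²
Σ(r_i+r_j)·cross = 14399.0000 → first moment M = |Σ|/6 = 2399.8333
R_c = M/A = 2399.8333/211.7500 = 11.3333 mm
θ = 147° = 2.565634 rad
V = θ·R_c·A = 2.565634·11.3333·211.7500 = 6157.094 mm³

Volume = 6157.094 mm³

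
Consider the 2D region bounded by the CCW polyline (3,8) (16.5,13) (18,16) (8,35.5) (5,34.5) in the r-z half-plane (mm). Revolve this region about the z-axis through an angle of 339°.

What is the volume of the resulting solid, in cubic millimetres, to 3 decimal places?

Volume = 13095.554 mm³

Profile (r,z), 5 vertices: (3,8) (16.5,13) (18,16) (8,35.5) (5,34.5)
edge 0: (3,8)→(16.5,13)  cross = 3·13 − 16.5·8 = -93.0000; (r_i+r_j)·cross = 19.5·-93.0000 = -1813.5000
edge 1: (16.5,13)→(18,16)  cross = 16.5·16 − 18·13 = 30.0000; (r_i+r_j)·cross = 34.5·30.0000 = 1035.0000
edge 2: (18,16)→(8,35.5)  cross = 18·35.5 − 8·16 = 511.0000; (r_i+r_j)·cross = 26·511.0000 = 13286.0000
edge 3: (8,35.5)→(5,34.5)  cross = 8·34.5 − 5·35.5 = 98.5000; (r_i+r_j)·cross = 13·98.5000 = 1280.5000
edge 4: (5,34.5)→(3,8)  cross = 5·8 − 3·34.5 = -63.5000; (r_i+r_j)·cross = 8·-63.5000 = -508.0000
Σcross = 483.0000 → A = |Σcross|/2 = 241.5000 mm²
Σ(r_i+r_j)·cross = 13280.0000 → first moment M = |Σ|/6 = 2213.3333
R_c = M/A = 2213.3333/241.5000 = 9.1649 mm
θ = 339° = 5.916666 rad
V = θ·R_c·A = 5.916666·9.1649·241.5000 = 13095.554 mm³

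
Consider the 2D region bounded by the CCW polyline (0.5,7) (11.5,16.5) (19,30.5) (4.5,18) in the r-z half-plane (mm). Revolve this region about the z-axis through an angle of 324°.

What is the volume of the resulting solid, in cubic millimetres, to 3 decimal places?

Profile (r,z), 4 vertices: (0.5,7) (11.5,16.5) (19,30.5) (4.5,18)
edge 0: (0.5,7)→(11.5,16.5)  cross = 0.5·16.5 − 11.5·7 = -72.2500; (r_i+r_j)·cross = 12·-72.2500 = -867.0000
edge 1: (11.5,16.5)→(19,30.5)  cross = 11.5·30.5 − 19·16.5 = 37.2500; (r_i+r_j)·cross = 30.5·37.2500 = 1136.1250
edge 2: (19,30.5)→(4.5,18)  cross = 19·18 − 4.5·30.5 = 204.7500; (r_i+r_j)·cross = 23.5·204.7500 = 4811.6250
edge 3: (4.5,18)→(0.5,7)  cross = 4.5·7 − 0.5·18 = 22.5000; (r_i+r_j)·cross = 5·22.5000 = 112.5000
Σcross = 192.2500 → A = |Σcross|/2 = 96.1250 mm²
Σ(r_i+r_j)·cross = 5193.2500 → first moment M = |Σ|/6 = 865.5417
R_c = M/A = 865.5417/96.1250 = 9.0043 mm
θ = 324° = 5.654867 rad
V = θ·R_c·A = 5.654867·9.0043·96.1250 = 4894.523 mm³

Volume = 4894.523 mm³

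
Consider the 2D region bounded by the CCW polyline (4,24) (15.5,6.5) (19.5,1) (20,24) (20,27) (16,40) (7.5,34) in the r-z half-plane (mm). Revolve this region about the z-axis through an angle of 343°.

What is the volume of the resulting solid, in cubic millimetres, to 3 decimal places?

Profile (r,z), 7 vertices: (4,24) (15.5,6.5) (19.5,1) (20,24) (20,27) (16,40) (7.5,34)
edge 0: (4,24)→(15.5,6.5)  cross = 4·6.5 − 15.5·24 = -346.0000; (r_i+r_j)·cross = 19.5·-346.0000 = -6747.0000
edge 1: (15.5,6.5)→(19.5,1)  cross = 15.5·1 − 19.5·6.5 = -111.2500; (r_i+r_j)·cross = 35·-111.2500 = -3893.7500
edge 2: (19.5,1)→(20,24)  cross = 19.5·24 − 20·1 = 448.0000; (r_i+r_j)·cross = 39.5·448.0000 = 17696.0000
edge 3: (20,24)→(20,27)  cross = 20·27 − 20·24 = 60.0000; (r_i+r_j)·cross = 40·60.0000 = 2400.0000
edge 4: (20,27)→(16,40)  cross = 20·40 − 16·27 = 368.0000; (r_i+r_j)·cross = 36·368.0000 = 13248.0000
edge 5: (16,40)→(7.5,34)  cross = 16·34 − 7.5·40 = 244.0000; (r_i+r_j)·cross = 23.5·244.0000 = 5734.0000
edge 6: (7.5,34)→(4,24)  cross = 7.5·24 − 4·34 = 44.0000; (r_i+r_j)·cross = 11.5·44.0000 = 506.0000
Σcross = 706.7500 → A = |Σcross|/2 = 353.3750 mm²
Σ(r_i+r_j)·cross = 28943.2500 → first moment M = |Σ|/6 = 4823.8750
R_c = M/A = 4823.8750/353.3750 = 13.6509 mm
θ = 343° = 5.986479 rad
V = θ·R_c·A = 5.986479·13.6509·353.3750 = 28878.028 mm³

Volume = 28878.028 mm³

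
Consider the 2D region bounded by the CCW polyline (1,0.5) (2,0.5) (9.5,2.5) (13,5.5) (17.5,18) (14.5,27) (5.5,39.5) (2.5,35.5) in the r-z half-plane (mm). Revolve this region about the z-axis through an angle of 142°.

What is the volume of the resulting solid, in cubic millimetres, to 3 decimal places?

Profile (r,z), 8 vertices: (1,0.5) (2,0.5) (9.5,2.5) (13,5.5) (17.5,18) (14.5,27) (5.5,39.5) (2.5,35.5)
edge 0: (1,0.5)→(2,0.5)  cross = 1·0.5 − 2·0.5 = -0.5000; (r_i+r_j)·cross = 3·-0.5000 = -1.5000
edge 1: (2,0.5)→(9.5,2.5)  cross = 2·2.5 − 9.5·0.5 = 0.2500; (r_i+r_j)·cross = 11.5·0.2500 = 2.8750
edge 2: (9.5,2.5)→(13,5.5)  cross = 9.5·5.5 − 13·2.5 = 19.7500; (r_i+r_j)·cross = 22.5·19.7500 = 444.3750
edge 3: (13,5.5)→(17.5,18)  cross = 13·18 − 17.5·5.5 = 137.7500; (r_i+r_j)·cross = 30.5·137.7500 = 4201.3750
edge 4: (17.5,18)→(14.5,27)  cross = 17.5·27 − 14.5·18 = 211.5000; (r_i+r_j)·cross = 32·211.5000 = 6768.0000
edge 5: (14.5,27)→(5.5,39.5)  cross = 14.5·39.5 − 5.5·27 = 424.2500; (r_i+r_j)·cross = 20·424.2500 = 8485.0000
edge 6: (5.5,39.5)→(2.5,35.5)  cross = 5.5·35.5 − 2.5·39.5 = 96.5000; (r_i+r_j)·cross = 8·96.5000 = 772.0000
edge 7: (2.5,35.5)→(1,0.5)  cross = 2.5·0.5 − 1·35.5 = -34.2500; (r_i+r_j)·cross = 3.5·-34.2500 = -119.8750
Σcross = 855.2500 → A = |Σcross|/2 = 427.6250 mm²
Σ(r_i+r_j)·cross = 20552.2500 → first moment M = |Σ|/6 = 3425.3750
R_c = M/A = 3425.3750/427.6250 = 8.0102 mm
θ = 142° = 2.478368 rad
V = θ·R_c·A = 2.478368·8.0102·427.6250 = 8489.338 mm³

Volume = 8489.338 mm³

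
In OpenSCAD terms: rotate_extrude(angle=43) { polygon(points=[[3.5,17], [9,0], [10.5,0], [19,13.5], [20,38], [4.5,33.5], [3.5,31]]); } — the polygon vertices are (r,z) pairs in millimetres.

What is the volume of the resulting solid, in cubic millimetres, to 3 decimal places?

Volume = 3997.321 mm³

Profile (r,z), 7 vertices: (3.5,17) (9,0) (10.5,0) (19,13.5) (20,38) (4.5,33.5) (3.5,31)
edge 0: (3.5,17)→(9,0)  cross = 3.5·0 − 9·17 = -153.0000; (r_i+r_j)·cross = 12.5·-153.0000 = -1912.5000
edge 1: (9,0)→(10.5,0)  cross = 9·0 − 10.5·0 = 0.0000; (r_i+r_j)·cross = 19.5·0.0000 = 0.0000
edge 2: (10.5,0)→(19,13.5)  cross = 10.5·13.5 − 19·0 = 141.7500; (r_i+r_j)·cross = 29.5·141.7500 = 4181.6250
edge 3: (19,13.5)→(20,38)  cross = 19·38 − 20·13.5 = 452.0000; (r_i+r_j)·cross = 39·452.0000 = 17628.0000
edge 4: (20,38)→(4.5,33.5)  cross = 20·33.5 − 4.5·38 = 499.0000; (r_i+r_j)·cross = 24.5·499.0000 = 12225.5000
edge 5: (4.5,33.5)→(3.5,31)  cross = 4.5·31 − 3.5·33.5 = 22.2500; (r_i+r_j)·cross = 8·22.2500 = 178.0000
edge 6: (3.5,31)→(3.5,17)  cross = 3.5·17 − 3.5·31 = -49.0000; (r_i+r_j)·cross = 7·-49.0000 = -343.0000
Σcross = 913.0000 → A = |Σcross|/2 = 456.5000 mm²
Σ(r_i+r_j)·cross = 31957.6250 → first moment M = |Σ|/6 = 5326.2708
R_c = M/A = 5326.2708/456.5000 = 11.6676 mm
θ = 43° = 0.750492 rad
V = θ·R_c·A = 0.750492·11.6676·456.5000 = 3997.321 mm³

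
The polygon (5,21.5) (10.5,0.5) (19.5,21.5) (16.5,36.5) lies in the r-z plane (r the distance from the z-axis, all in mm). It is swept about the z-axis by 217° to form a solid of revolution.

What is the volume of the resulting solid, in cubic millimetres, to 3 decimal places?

Profile (r,z), 4 vertices: (5,21.5) (10.5,0.5) (19.5,21.5) (16.5,36.5)
edge 0: (5,21.5)→(10.5,0.5)  cross = 5·0.5 − 10.5·21.5 = -223.2500; (r_i+r_j)·cross = 15.5·-223.2500 = -3460.3750
edge 1: (10.5,0.5)→(19.5,21.5)  cross = 10.5·21.5 − 19.5·0.5 = 216.0000; (r_i+r_j)·cross = 30·216.0000 = 6480.0000
edge 2: (19.5,21.5)→(16.5,36.5)  cross = 19.5·36.5 − 16.5·21.5 = 357.0000; (r_i+r_j)·cross = 36·357.0000 = 12852.0000
edge 3: (16.5,36.5)→(5,21.5)  cross = 16.5·21.5 − 5·36.5 = 172.2500; (r_i+r_j)·cross = 21.5·172.2500 = 3703.3750
Σcross = 522.0000 → A = |Σcross|/2 = 261.0000 mm²
Σ(r_i+r_j)·cross = 19575.0000 → first moment M = |Σ|/6 = 3262.5000
R_c = M/A = 3262.5000/261.0000 = 12.5000 mm
θ = 217° = 3.787364 rad
V = θ·R_c·A = 3.787364·12.5000·261.0000 = 12356.277 mm³

Volume = 12356.277 mm³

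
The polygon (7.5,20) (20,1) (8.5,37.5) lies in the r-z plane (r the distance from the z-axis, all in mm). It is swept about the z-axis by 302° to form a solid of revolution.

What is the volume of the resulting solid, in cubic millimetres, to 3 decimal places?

Profile (r,z), 3 vertices: (7.5,20) (20,1) (8.5,37.5)
edge 0: (7.5,20)→(20,1)  cross = 7.5·1 − 20·20 = -392.5000; (r_i+r_j)·cross = 27.5·-392.5000 = -10793.7500
edge 1: (20,1)→(8.5,37.5)  cross = 20·37.5 − 8.5·1 = 741.5000; (r_i+r_j)·cross = 28.5·741.5000 = 21132.7500
edge 2: (8.5,37.5)→(7.5,20)  cross = 8.5·20 − 7.5·37.5 = -111.2500; (r_i+r_j)·cross = 16·-111.2500 = -1780.0000
Σcross = 237.7500 → A = |Σcross|/2 = 118.8750 mm²
Σ(r_i+r_j)·cross = 8559.0000 → first moment M = |Σ|/6 = 1426.5000
R_c = M/A = 1426.5000/118.8750 = 12.0000 mm
θ = 302° = 5.270894 rad
V = θ·R_c·A = 5.270894·12.0000·118.8750 = 7518.931 mm³

Volume = 7518.931 mm³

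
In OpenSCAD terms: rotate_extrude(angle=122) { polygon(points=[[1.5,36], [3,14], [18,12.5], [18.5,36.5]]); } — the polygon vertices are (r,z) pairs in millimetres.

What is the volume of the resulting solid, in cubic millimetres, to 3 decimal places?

Volume = 8115.789 mm³

Profile (r,z), 4 vertices: (1.5,36) (3,14) (18,12.5) (18.5,36.5)
edge 0: (1.5,36)→(3,14)  cross = 1.5·14 − 3·36 = -87.0000; (r_i+r_j)·cross = 4.5·-87.0000 = -391.5000
edge 1: (3,14)→(18,12.5)  cross = 3·12.5 − 18·14 = -214.5000; (r_i+r_j)·cross = 21·-214.5000 = -4504.5000
edge 2: (18,12.5)→(18.5,36.5)  cross = 18·36.5 − 18.5·12.5 = 425.7500; (r_i+r_j)·cross = 36.5·425.7500 = 15539.8750
edge 3: (18.5,36.5)→(1.5,36)  cross = 18.5·36 − 1.5·36.5 = 611.2500; (r_i+r_j)·cross = 20·611.2500 = 12225.0000
Σcross = 735.5000 → A = |Σcross|/2 = 367.7500 mm²
Σ(r_i+r_j)·cross = 22868.8750 → first moment M = |Σ|/6 = 3811.4792
R_c = M/A = 3811.4792/367.7500 = 10.3643 mm
θ = 122° = 2.129302 rad
V = θ·R_c·A = 2.129302·10.3643·367.7500 = 8115.789 mm³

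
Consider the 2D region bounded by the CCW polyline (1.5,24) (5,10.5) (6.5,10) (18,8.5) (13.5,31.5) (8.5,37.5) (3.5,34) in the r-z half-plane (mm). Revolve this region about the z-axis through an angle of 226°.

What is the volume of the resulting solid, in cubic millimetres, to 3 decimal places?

Profile (r,z), 7 vertices: (1.5,24) (5,10.5) (6.5,10) (18,8.5) (13.5,31.5) (8.5,37.5) (3.5,34)
edge 0: (1.5,24)→(5,10.5)  cross = 1.5·10.5 − 5·24 = -104.2500; (r_i+r_j)·cross = 6.5·-104.2500 = -677.6250
edge 1: (5,10.5)→(6.5,10)  cross = 5·10 − 6.5·10.5 = -18.2500; (r_i+r_j)·cross = 11.5·-18.2500 = -209.8750
edge 2: (6.5,10)→(18,8.5)  cross = 6.5·8.5 − 18·10 = -124.7500; (r_i+r_j)·cross = 24.5·-124.7500 = -3056.3750
edge 3: (18,8.5)→(13.5,31.5)  cross = 18·31.5 − 13.5·8.5 = 452.2500; (r_i+r_j)·cross = 31.5·452.2500 = 14245.8750
edge 4: (13.5,31.5)→(8.5,37.5)  cross = 13.5·37.5 − 8.5·31.5 = 238.5000; (r_i+r_j)·cross = 22·238.5000 = 5247.0000
edge 5: (8.5,37.5)→(3.5,34)  cross = 8.5·34 − 3.5·37.5 = 157.7500; (r_i+r_j)·cross = 12·157.7500 = 1893.0000
edge 6: (3.5,34)→(1.5,24)  cross = 3.5·24 − 1.5·34 = 33.0000; (r_i+r_j)·cross = 5·33.0000 = 165.0000
Σcross = 634.2500 → A = |Σcross|/2 = 317.1250 mm²
Σ(r_i+r_j)·cross = 17607.0000 → first moment M = |Σ|/6 = 2934.5000
R_c = M/A = 2934.5000/317.1250 = 9.2534 mm
θ = 226° = 3.944444 rad
V = θ·R_c·A = 3.944444·9.2534·317.1250 = 11574.971 mm³

Volume = 11574.971 mm³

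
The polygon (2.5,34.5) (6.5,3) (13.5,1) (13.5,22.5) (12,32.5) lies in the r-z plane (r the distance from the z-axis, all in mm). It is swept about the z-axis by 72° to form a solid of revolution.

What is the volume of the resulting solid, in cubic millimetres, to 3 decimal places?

Volume = 3002.106 mm³

Profile (r,z), 5 vertices: (2.5,34.5) (6.5,3) (13.5,1) (13.5,22.5) (12,32.5)
edge 0: (2.5,34.5)→(6.5,3)  cross = 2.5·3 − 6.5·34.5 = -216.7500; (r_i+r_j)·cross = 9·-216.7500 = -1950.7500
edge 1: (6.5,3)→(13.5,1)  cross = 6.5·1 − 13.5·3 = -34.0000; (r_i+r_j)·cross = 20·-34.0000 = -680.0000
edge 2: (13.5,1)→(13.5,22.5)  cross = 13.5·22.5 − 13.5·1 = 290.2500; (r_i+r_j)·cross = 27·290.2500 = 7836.7500
edge 3: (13.5,22.5)→(12,32.5)  cross = 13.5·32.5 − 12·22.5 = 168.7500; (r_i+r_j)·cross = 25.5·168.7500 = 4303.1250
edge 4: (12,32.5)→(2.5,34.5)  cross = 12·34.5 − 2.5·32.5 = 332.7500; (r_i+r_j)·cross = 14.5·332.7500 = 4824.8750
Σcross = 541.0000 → A = |Σcross|/2 = 270.5000 mm²
Σ(r_i+r_j)·cross = 14334.0000 → first moment M = |Σ|/6 = 2389.0000
R_c = M/A = 2389.0000/270.5000 = 8.8318 mm
θ = 72° = 1.256637 rad
V = θ·R_c·A = 1.256637·8.8318·270.5000 = 3002.106 mm³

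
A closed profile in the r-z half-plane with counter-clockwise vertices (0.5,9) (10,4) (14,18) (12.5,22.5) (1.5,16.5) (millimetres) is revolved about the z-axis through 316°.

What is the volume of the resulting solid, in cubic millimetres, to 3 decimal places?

Profile (r,z), 5 vertices: (0.5,9) (10,4) (14,18) (12.5,22.5) (1.5,16.5)
edge 0: (0.5,9)→(10,4)  cross = 0.5·4 − 10·9 = -88.0000; (r_i+r_j)·cross = 10.5·-88.0000 = -924.0000
edge 1: (10,4)→(14,18)  cross = 10·18 − 14·4 = 124.0000; (r_i+r_j)·cross = 24·124.0000 = 2976.0000
edge 2: (14,18)→(12.5,22.5)  cross = 14·22.5 − 12.5·18 = 90.0000; (r_i+r_j)·cross = 26.5·90.0000 = 2385.0000
edge 3: (12.5,22.5)→(1.5,16.5)  cross = 12.5·16.5 − 1.5·22.5 = 172.5000; (r_i+r_j)·cross = 14·172.5000 = 2415.0000
edge 4: (1.5,16.5)→(0.5,9)  cross = 1.5·9 − 0.5·16.5 = 5.2500; (r_i+r_j)·cross = 2·5.2500 = 10.5000
Σcross = 303.7500 → A = |Σcross|/2 = 151.8750 mm²
Σ(r_i+r_j)·cross = 6862.5000 → first moment M = |Σ|/6 = 1143.7500
R_c = M/A = 1143.7500/151.8750 = 7.5309 mm
θ = 316° = 5.515240 rad
V = θ·R_c·A = 5.515240·7.5309·151.8750 = 6308.056 mm³

Volume = 6308.056 mm³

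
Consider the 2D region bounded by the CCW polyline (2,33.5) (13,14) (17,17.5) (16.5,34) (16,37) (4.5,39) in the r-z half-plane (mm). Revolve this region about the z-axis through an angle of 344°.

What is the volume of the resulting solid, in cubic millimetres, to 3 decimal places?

Profile (r,z), 6 vertices: (2,33.5) (13,14) (17,17.5) (16.5,34) (16,37) (4.5,39)
edge 0: (2,33.5)→(13,14)  cross = 2·14 − 13·33.5 = -407.5000; (r_i+r_j)·cross = 15·-407.5000 = -6112.5000
edge 1: (13,14)→(17,17.5)  cross = 13·17.5 − 17·14 = -10.5000; (r_i+r_j)·cross = 30·-10.5000 = -315.0000
edge 2: (17,17.5)→(16.5,34)  cross = 17·34 − 16.5·17.5 = 289.2500; (r_i+r_j)·cross = 33.5·289.2500 = 9689.8750
edge 3: (16.5,34)→(16,37)  cross = 16.5·37 − 16·34 = 66.5000; (r_i+r_j)·cross = 32.5·66.5000 = 2161.2500
edge 4: (16,37)→(4.5,39)  cross = 16·39 − 4.5·37 = 457.5000; (r_i+r_j)·cross = 20.5·457.5000 = 9378.7500
edge 5: (4.5,39)→(2,33.5)  cross = 4.5·33.5 − 2·39 = 72.7500; (r_i+r_j)·cross = 6.5·72.7500 = 472.8750
Σcross = 468.0000 → A = |Σcross|/2 = 234.0000 mm²
Σ(r_i+r_j)·cross = 15275.2500 → first moment M = |Σ|/6 = 2545.8750
R_c = M/A = 2545.8750/234.0000 = 10.8798 mm
θ = 344° = 6.003933 rad
V = θ·R_c·A = 6.003933·10.8798·234.0000 = 15285.262 mm³

Volume = 15285.262 mm³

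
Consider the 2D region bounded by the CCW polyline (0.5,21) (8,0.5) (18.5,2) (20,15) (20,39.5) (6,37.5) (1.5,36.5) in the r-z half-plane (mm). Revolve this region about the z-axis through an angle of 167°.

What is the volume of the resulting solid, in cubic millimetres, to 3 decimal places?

Volume = 20442.672 mm³

Profile (r,z), 7 vertices: (0.5,21) (8,0.5) (18.5,2) (20,15) (20,39.5) (6,37.5) (1.5,36.5)
edge 0: (0.5,21)→(8,0.5)  cross = 0.5·0.5 − 8·21 = -167.7500; (r_i+r_j)·cross = 8.5·-167.7500 = -1425.8750
edge 1: (8,0.5)→(18.5,2)  cross = 8·2 − 18.5·0.5 = 6.7500; (r_i+r_j)·cross = 26.5·6.7500 = 178.8750
edge 2: (18.5,2)→(20,15)  cross = 18.5·15 − 20·2 = 237.5000; (r_i+r_j)·cross = 38.5·237.5000 = 9143.7500
edge 3: (20,15)→(20,39.5)  cross = 20·39.5 − 20·15 = 490.0000; (r_i+r_j)·cross = 40·490.0000 = 19600.0000
edge 4: (20,39.5)→(6,37.5)  cross = 20·37.5 − 6·39.5 = 513.0000; (r_i+r_j)·cross = 26·513.0000 = 13338.0000
edge 5: (6,37.5)→(1.5,36.5)  cross = 6·36.5 − 1.5·37.5 = 162.7500; (r_i+r_j)·cross = 7.5·162.7500 = 1220.6250
edge 6: (1.5,36.5)→(0.5,21)  cross = 1.5·21 − 0.5·36.5 = 13.2500; (r_i+r_j)·cross = 2·13.2500 = 26.5000
Σcross = 1255.5000 → A = |Σcross|/2 = 627.7500 mm²
Σ(r_i+r_j)·cross = 42081.8750 → first moment M = |Σ|/6 = 7013.6458
R_c = M/A = 7013.6458/627.7500 = 11.1727 mm
θ = 167° = 2.914700 rad
V = θ·R_c·A = 2.914700·11.1727·627.7500 = 20442.672 mm³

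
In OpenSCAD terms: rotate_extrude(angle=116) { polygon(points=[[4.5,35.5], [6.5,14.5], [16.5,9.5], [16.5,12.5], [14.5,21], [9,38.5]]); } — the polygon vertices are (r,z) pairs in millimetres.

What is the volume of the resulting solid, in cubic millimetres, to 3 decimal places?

Volume = 3882.136 mm³

Profile (r,z), 6 vertices: (4.5,35.5) (6.5,14.5) (16.5,9.5) (16.5,12.5) (14.5,21) (9,38.5)
edge 0: (4.5,35.5)→(6.5,14.5)  cross = 4.5·14.5 − 6.5·35.5 = -165.5000; (r_i+r_j)·cross = 11·-165.5000 = -1820.5000
edge 1: (6.5,14.5)→(16.5,9.5)  cross = 6.5·9.5 − 16.5·14.5 = -177.5000; (r_i+r_j)·cross = 23·-177.5000 = -4082.5000
edge 2: (16.5,9.5)→(16.5,12.5)  cross = 16.5·12.5 − 16.5·9.5 = 49.5000; (r_i+r_j)·cross = 33·49.5000 = 1633.5000
edge 3: (16.5,12.5)→(14.5,21)  cross = 16.5·21 − 14.5·12.5 = 165.2500; (r_i+r_j)·cross = 31·165.2500 = 5122.7500
edge 4: (14.5,21)→(9,38.5)  cross = 14.5·38.5 − 9·21 = 369.2500; (r_i+r_j)·cross = 23.5·369.2500 = 8677.3750
edge 5: (9,38.5)→(4.5,35.5)  cross = 9·35.5 − 4.5·38.5 = 146.2500; (r_i+r_j)·cross = 13.5·146.2500 = 1974.3750
Σcross = 387.2500 → A = |Σcross|/2 = 193.6250 mm²
Σ(r_i+r_j)·cross = 11505.0000 → first moment M = |Σ|/6 = 1917.5000
R_c = M/A = 1917.5000/193.6250 = 9.9032 mm
θ = 116° = 2.024582 rad
V = θ·R_c·A = 2.024582·9.9032·193.6250 = 3882.136 mm³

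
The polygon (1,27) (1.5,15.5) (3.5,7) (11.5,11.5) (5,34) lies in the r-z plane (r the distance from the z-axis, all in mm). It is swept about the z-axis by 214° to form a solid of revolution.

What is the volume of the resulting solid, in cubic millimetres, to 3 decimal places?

Profile (r,z), 5 vertices: (1,27) (1.5,15.5) (3.5,7) (11.5,11.5) (5,34)
edge 0: (1,27)→(1.5,15.5)  cross = 1·15.5 − 1.5·27 = -25.0000; (r_i+r_j)·cross = 2.5·-25.0000 = -62.5000
edge 1: (1.5,15.5)→(3.5,7)  cross = 1.5·7 − 3.5·15.5 = -43.7500; (r_i+r_j)·cross = 5·-43.7500 = -218.7500
edge 2: (3.5,7)→(11.5,11.5)  cross = 3.5·11.5 − 11.5·7 = -40.2500; (r_i+r_j)·cross = 15·-40.2500 = -603.7500
edge 3: (11.5,11.5)→(5,34)  cross = 11.5·34 − 5·11.5 = 333.5000; (r_i+r_j)·cross = 16.5·333.5000 = 5502.7500
edge 4: (5,34)→(1,27)  cross = 5·27 − 1·34 = 101.0000; (r_i+r_j)·cross = 6·101.0000 = 606.0000
Σcross = 325.5000 → A = |Σcross|/2 = 162.7500 mm²
Σ(r_i+r_j)·cross = 5223.7500 → first moment M = |Σ|/6 = 870.6250
R_c = M/A = 870.6250/162.7500 = 5.3495 mm
θ = 214° = 3.735005 rad
V = θ·R_c·A = 3.735005·5.3495·162.7500 = 3251.788 mm³

Volume = 3251.788 mm³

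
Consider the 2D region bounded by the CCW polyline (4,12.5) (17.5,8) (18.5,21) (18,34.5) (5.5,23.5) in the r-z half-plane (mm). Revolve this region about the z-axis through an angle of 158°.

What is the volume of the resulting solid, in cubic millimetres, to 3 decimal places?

Volume = 8561.262 mm³

Profile (r,z), 5 vertices: (4,12.5) (17.5,8) (18.5,21) (18,34.5) (5.5,23.5)
edge 0: (4,12.5)→(17.5,8)  cross = 4·8 − 17.5·12.5 = -186.7500; (r_i+r_j)·cross = 21.5·-186.7500 = -4015.1250
edge 1: (17.5,8)→(18.5,21)  cross = 17.5·21 − 18.5·8 = 219.5000; (r_i+r_j)·cross = 36·219.5000 = 7902.0000
edge 2: (18.5,21)→(18,34.5)  cross = 18.5·34.5 − 18·21 = 260.2500; (r_i+r_j)·cross = 36.5·260.2500 = 9499.1250
edge 3: (18,34.5)→(5.5,23.5)  cross = 18·23.5 − 5.5·34.5 = 233.2500; (r_i+r_j)·cross = 23.5·233.2500 = 5481.3750
edge 4: (5.5,23.5)→(4,12.5)  cross = 5.5·12.5 − 4·23.5 = -25.2500; (r_i+r_j)·cross = 9.5·-25.2500 = -239.8750
Σcross = 501.0000 → A = |Σcross|/2 = 250.5000 mm²
Σ(r_i+r_j)·cross = 18627.5000 → first moment M = |Σ|/6 = 3104.5833
R_c = M/A = 3104.5833/250.5000 = 12.3935 mm
θ = 158° = 2.757620 rad
V = θ·R_c·A = 2.757620·12.3935·250.5000 = 8561.262 mm³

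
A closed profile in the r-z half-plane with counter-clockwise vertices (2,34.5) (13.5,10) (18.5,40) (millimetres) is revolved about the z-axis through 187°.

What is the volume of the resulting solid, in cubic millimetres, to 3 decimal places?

Volume = 8646.259 mm³

Profile (r,z), 3 vertices: (2,34.5) (13.5,10) (18.5,40)
edge 0: (2,34.5)→(13.5,10)  cross = 2·10 − 13.5·34.5 = -445.7500; (r_i+r_j)·cross = 15.5·-445.7500 = -6909.1250
edge 1: (13.5,10)→(18.5,40)  cross = 13.5·40 − 18.5·10 = 355.0000; (r_i+r_j)·cross = 32·355.0000 = 11360.0000
edge 2: (18.5,40)→(2,34.5)  cross = 18.5·34.5 − 2·40 = 558.2500; (r_i+r_j)·cross = 20.5·558.2500 = 11444.1250
Σcross = 467.5000 → A = |Σcross|/2 = 233.7500 mm²
Σ(r_i+r_j)·cross = 15895.0000 → first moment M = |Σ|/6 = 2649.1667
R_c = M/A = 2649.1667/233.7500 = 11.3333 mm
θ = 187° = 3.263766 rad
V = θ·R_c·A = 3.263766·11.3333·233.7500 = 8646.259 mm³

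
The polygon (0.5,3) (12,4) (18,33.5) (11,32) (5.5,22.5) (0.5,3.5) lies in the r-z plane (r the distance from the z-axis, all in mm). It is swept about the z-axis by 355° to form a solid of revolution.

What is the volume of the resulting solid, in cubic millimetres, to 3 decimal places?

Volume = 17265.961 mm³

Profile (r,z), 6 vertices: (0.5,3) (12,4) (18,33.5) (11,32) (5.5,22.5) (0.5,3.5)
edge 0: (0.5,3)→(12,4)  cross = 0.5·4 − 12·3 = -34.0000; (r_i+r_j)·cross = 12.5·-34.0000 = -425.0000
edge 1: (12,4)→(18,33.5)  cross = 12·33.5 − 18·4 = 330.0000; (r_i+r_j)·cross = 30·330.0000 = 9900.0000
edge 2: (18,33.5)→(11,32)  cross = 18·32 − 11·33.5 = 207.5000; (r_i+r_j)·cross = 29·207.5000 = 6017.5000
edge 3: (11,32)→(5.5,22.5)  cross = 11·22.5 − 5.5·32 = 71.5000; (r_i+r_j)·cross = 16.5·71.5000 = 1179.7500
edge 4: (5.5,22.5)→(0.5,3.5)  cross = 5.5·3.5 − 0.5·22.5 = 8.0000; (r_i+r_j)·cross = 6·8.0000 = 48.0000
edge 5: (0.5,3.5)→(0.5,3)  cross = 0.5·3 − 0.5·3.5 = -0.2500; (r_i+r_j)·cross = 1·-0.2500 = -0.2500
Σcross = 582.7500 → A = |Σcross|/2 = 291.3750 mm²
Σ(r_i+r_j)·cross = 16720.0000 → first moment M = |Σ|/6 = 2786.6667
R_c = M/A = 2786.6667/291.3750 = 9.5638 mm
θ = 355° = 6.195919 rad
V = θ·R_c·A = 6.195919·9.5638·291.3750 = 17265.961 mm³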